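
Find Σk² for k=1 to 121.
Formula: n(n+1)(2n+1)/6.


n = 121
n(n+1)(2n+1)/6 = 121×122×243/6
= 3587166/6 = 597861

Σk² = 597861


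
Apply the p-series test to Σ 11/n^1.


p-series test: Σ c/n^p converges if p > 1, diverges if p ≤ 1 (constant c > 0 doesn't affect convergence).
p = 1
1 ≤ 1 → DIVERGES

Diverges (p = 1 ≤ 1)


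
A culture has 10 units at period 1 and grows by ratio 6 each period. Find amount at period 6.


aₙ = a₁·r^(n-1)
= 10×6^5
= 10×7776
= 77760

a_6 = 77760


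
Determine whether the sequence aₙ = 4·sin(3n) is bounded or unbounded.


For all n, -1 ≤ sin(3n) ≤ 1, so -4 ≤ 4·sin(3n) ≤ 4
Lower bound: -4, Upper bound: 4
The sequence IS bounded

Bounded (-4 ≤ aₙ ≤ 4)


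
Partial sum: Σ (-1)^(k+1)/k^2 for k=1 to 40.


S = 1 - 1/4 + 1/9 - 1/16 + 1/25 - 1/36 + 1/49 - 1/64 ± ...
= 0.8222
(Full series converges to +π²/12 ≈ +0.8225)

S_40 = 0.8222


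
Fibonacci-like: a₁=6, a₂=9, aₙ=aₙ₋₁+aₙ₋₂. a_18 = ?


Computing iteratively: 6, 9, 15, 24, 39, 63, 102, 165, 267, 432, 699, 1131, ...
a_18 = 20295

a_18 = 20295


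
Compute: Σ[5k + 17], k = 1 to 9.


Σ(5k+17) = 5·Σk + 17·n
= 5·45 + 17·9
= 225 + 153 = 378

Σ = 378


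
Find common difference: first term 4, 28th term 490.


d = (aₙ - a₁)/(n-1)
= (490 - 4)/(28-1)
= 486/27 = 18

d = 18


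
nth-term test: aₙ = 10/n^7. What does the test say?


lim(n→∞) 10/n^7 = 0
lim aₙ = 0 → nth-term test is INCONCLUSIVE
(Need other tests; this is actually a convergent p-series with p=7 > 1)

Inconclusive (lim aₙ = 0; need another test)


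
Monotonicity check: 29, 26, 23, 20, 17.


Differences: -3, -3, -3, -3
All differences < 0 → strictly DECREASING

Monotonically decreasing


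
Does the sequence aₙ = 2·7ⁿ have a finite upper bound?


aₙ = 2·7ⁿ → as n→∞, aₙ→∞ (since base 7 > 1)
No finite upper bound exists
The sequence is UNBOUNDED

Unbounded (aₙ → ∞ as n → ∞)


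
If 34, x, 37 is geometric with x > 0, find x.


GM = √(34×37) = √1258 = 35.4683

GM = 35.4683


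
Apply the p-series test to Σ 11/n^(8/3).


p-series test: Σ c/n^p converges if p > 1, diverges if p ≤ 1 (constant c > 0 doesn't affect convergence).
p = 8/3
8/3 > 1 → CONVERGES

Converges (p = 8/3 > 1)


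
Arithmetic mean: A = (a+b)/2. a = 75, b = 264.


AM = (75 + 264)/2 = 339/2 = 169.5

AM = 169.5


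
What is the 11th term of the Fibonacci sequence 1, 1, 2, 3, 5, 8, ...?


Fibonacci sequence: 1, 1, 2, 3, 5, 8, 13, 21, 34, 55, 89
F(11) = 89

F(11) = 89


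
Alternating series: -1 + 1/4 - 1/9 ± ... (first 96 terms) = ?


S = -1 + 1/4 - 1/9 + 1/16 - 1/25 + 1/36 - 1/49 + 1/64 ± ...
= -0.8224
(Full series converges to -π²/12 ≈ -0.8225)

S_96 = -0.8224


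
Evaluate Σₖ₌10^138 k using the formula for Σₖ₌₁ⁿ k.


Σₖ₌10^138 k = Σₖ₌₁^138 k − Σₖ₌₁^9 k
= 138·139/2 − 9·10/2
= 9591 − 45 = 9546

Σk = 9546


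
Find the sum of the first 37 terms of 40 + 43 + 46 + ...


aₙ = 40 + (37-1)×3 = 148
Sₙ = n(a₁+aₙ)/2 = 37×(40+148)/2
= 37×188/2 = 3478

S_37 = 3478


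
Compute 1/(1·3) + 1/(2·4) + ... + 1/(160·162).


1/(k(k+2)) = (1/2)·(1/k - 1/(k+2)) (partial fractions)
Telescoping: Σ = (1/2)·(1 + 1/2 - 1/161 - 1/162) = 9700/13041

Sum = 9700/13041


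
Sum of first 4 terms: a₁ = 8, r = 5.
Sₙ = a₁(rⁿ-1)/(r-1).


Sₙ = 8×(5^4 - 1)/(5 - 1)
= 8×(625 - 1)/4
= 8×624/4
= 1248

S_4 = 1248


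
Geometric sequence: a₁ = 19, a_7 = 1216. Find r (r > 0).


r^(n-1) = aₙ/a₁
r^6 = 1216/19 = 64
r = 64^(1/6)
= ±2; taking r > 0 gives r = 2

r = 2


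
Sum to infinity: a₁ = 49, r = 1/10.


S∞ = a₁/(1-r) = 49/(1 - 1/10)
= 49/(9/10)
= 490/9

S∞ = 490/9


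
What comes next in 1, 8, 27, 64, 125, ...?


Pattern: perfect cubes: n³
Terms: 1, 8, 27, 64, 125
Next term = 216

Next term = 216


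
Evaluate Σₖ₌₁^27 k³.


n(n+1)/2 = 27×28/2 = 378
Σk³ = 378² = 142884

Σk³ = 142884


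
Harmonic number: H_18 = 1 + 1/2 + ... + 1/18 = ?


H_18 = 1/1 + 1/2 + 1/3 + ... + 1/18
= 14274301/4084080
≈ 3.4951

H_18 = 14274301/4084080 ≈ 3.4951


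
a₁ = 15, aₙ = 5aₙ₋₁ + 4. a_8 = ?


Computing step by step:
a_1 = 15
a_2 = 79
a_3 = 399
a_4 = 1999
a_5 = 9999
a_6 = 49999
a_7 = 249999
a_8 = 1249999


a_8 = 1249999


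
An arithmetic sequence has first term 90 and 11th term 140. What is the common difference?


d = (aₙ - a₁)/(n-1)
= (140 - 90)/(11-1)
= 50/10 = 5

d = 5


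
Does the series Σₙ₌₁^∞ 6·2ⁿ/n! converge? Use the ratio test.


aₙ = 6·2^n/n!
a_{n+1}/aₙ = 2^(n+1)/(n+1)! × n!/2^n  (constant 6 cancels)
= 2/(n+1)
L = lim(n→∞) 2/(n+1) = 0
L < 1 → series CONVERGES

Converges (ratio test: L = 0 < 1)


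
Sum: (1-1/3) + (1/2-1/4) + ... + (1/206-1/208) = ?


Telescoping with gap 2: two head and two tail terms survive.
= (1 + 1/2) - (1/207 + 1/208)
= 3/2 - 1/207 - 1/208 = 64169/43056

Sum = 64169/43056


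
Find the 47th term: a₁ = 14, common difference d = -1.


aₙ = a₁ + (n-1)d
= 14 + (47-1)×-1
= 14 - 46
= -32

a_47 = -32


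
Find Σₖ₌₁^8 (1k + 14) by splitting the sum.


Σ(1k+14) = 1·Σk + 14·n
= 1·36 + 14·8
= 36 + 112 = 148

Σ = 148


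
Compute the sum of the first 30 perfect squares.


n = 30
n(n+1)(2n+1)/6 = 30×31×61/6
= 56730/6 = 9455

Σk² = 9455


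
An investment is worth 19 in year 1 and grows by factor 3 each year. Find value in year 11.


aₙ = a₁·r^(n-1)
= 19×3^10
= 19×59049
= 1121931

a_11 = 1121931


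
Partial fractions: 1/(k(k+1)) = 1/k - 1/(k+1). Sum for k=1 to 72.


1/(k(k+1)) = 1/k - 1/(k+1) (partial fractions)
Telescoping: Σ = 1 - 1/73 = 72/73

Sum = 72/73


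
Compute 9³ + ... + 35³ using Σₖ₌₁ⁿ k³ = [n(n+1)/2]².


Σₖ₌9^35 k³ = [35·36/2]² − [8·9/2]²
= 396900 − 1296 = 395604

Σk³ = 395604


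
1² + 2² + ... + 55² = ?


n = 55
n(n+1)(2n+1)/6 = 55×56×111/6
= 341880/6 = 56980

Σk² = 56980


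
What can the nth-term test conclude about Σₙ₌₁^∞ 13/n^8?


lim(n→∞) 13/n^8 = 0
lim aₙ = 0 → nth-term test is INCONCLUSIVE
(Need other tests; this is actually a convergent p-series with p=8 > 1)

Inconclusive (lim aₙ = 0; need another test)


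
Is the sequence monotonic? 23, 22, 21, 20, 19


Differences: -1, -1, -1, -1
All differences < 0 → strictly DECREASING

Monotonically decreasing


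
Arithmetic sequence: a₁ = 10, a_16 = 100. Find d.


d = (aₙ - a₁)/(n-1)
= (100 - 10)/(16-1)
= 90/15 = 6

d = 6


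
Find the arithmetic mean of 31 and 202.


AM = (31 + 202)/2 = 233/2 = 116.5

AM = 116.5


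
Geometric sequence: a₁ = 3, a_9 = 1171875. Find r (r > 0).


r^(n-1) = aₙ/a₁
r^8 = 1171875/3 = 390625
r = 390625^(1/8)
= ±5; taking r > 0 gives r = 5

r = 5


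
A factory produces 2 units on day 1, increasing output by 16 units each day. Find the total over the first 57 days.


aₙ = 2 + (57-1)×16 = 898
Sₙ = n(a₁+aₙ)/2 = 57×(2+898)/2
= 57×900/2 = 25650

S_57 = 25650


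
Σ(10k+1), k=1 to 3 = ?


Σ(10k+1) = 10·Σk + 1·n
= 10·6 + 1·3
= 60 + 3 = 63

Σ = 63


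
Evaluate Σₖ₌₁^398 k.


n(n+1)/2 = 398×399/2 = 158802/2 = 79401

Σk = 79401


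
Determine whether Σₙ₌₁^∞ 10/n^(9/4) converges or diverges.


p-series test: Σ c/n^p converges if p > 1, diverges if p ≤ 1 (constant c > 0 doesn't affect convergence).
p = 9/4
9/4 > 1 → CONVERGES

Converges (p = 9/4 > 1)


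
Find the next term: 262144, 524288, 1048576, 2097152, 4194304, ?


Pattern: powers of 2: 2ⁿ
Terms: 262144, 524288, 1048576, 2097152, 4194304
Next term = 8388608

Next term = 8388608


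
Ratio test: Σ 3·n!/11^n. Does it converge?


aₙ = 3·n!/11^n
a_{n+1}/aₙ = (n+1)!/11^(n+1) × 11^n/n!  (constant 3 cancels)
= (n+1)/11
L = lim(n→∞) (n+1)/11 = ∞
L > 1 → series DIVERGES

Diverges (ratio test: L = ∞ > 1)


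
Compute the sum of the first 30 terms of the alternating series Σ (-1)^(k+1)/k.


S = 1 - 1/2 + 1/3 - 1/4 + 1/5 - 1/6 + 1/7 - 1/8 ± ...
= 0.6768
(Full series converges to +ln(2) ≈ +0.6931)

S_30 = 0.6768


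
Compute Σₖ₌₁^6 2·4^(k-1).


Sₙ = 2×(4^6 - 1)/(4 - 1)
= 2×(4096 - 1)/3
= 2×4095/3
= 2730

S_6 = 2730


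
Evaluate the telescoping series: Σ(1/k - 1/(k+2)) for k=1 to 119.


Telescoping with gap 2: two head and two tail terms survive.
= (1 + 1/2) - (1/120 + 1/121)
= 3/2 - 1/120 - 1/121 = 21539/14520

Sum = 21539/14520


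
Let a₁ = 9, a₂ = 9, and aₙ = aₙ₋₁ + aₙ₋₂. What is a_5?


Computing iteratively: 9, 9, 18, 27, 45
a_5 = 45

a_5 = 45


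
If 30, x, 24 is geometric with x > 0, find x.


GM = √(30×24) = √720 = 26.8328

GM = 26.8328


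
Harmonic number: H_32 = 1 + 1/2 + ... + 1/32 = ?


H_32 = 1/1 + 1/2 + 1/3 + ... + 1/32
= 586061125622639/144403552893600
≈ 4.0585

H_32 = 586061125622639/144403552893600 ≈ 4.0585


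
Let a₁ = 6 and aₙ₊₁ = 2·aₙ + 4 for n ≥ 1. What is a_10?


Computing step by step:
a_1 = 6
a_2 = 16
a_3 = 36
a_4 = 76
a_5 = 156
a_6 = 316
a_7 = 636
a_8 = 1276
a_9 = 2556
a_10 = 5116


a_10 = 5116


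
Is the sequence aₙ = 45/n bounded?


a₁ = 45, a₂ = 45/2, a₃ = 45/3, ...
0 < aₙ ≤ 45 for all n ≥ 1
Lower bound: 0, Upper bound: 45
The sequence IS bounded

Bounded (0 < aₙ ≤ 45)


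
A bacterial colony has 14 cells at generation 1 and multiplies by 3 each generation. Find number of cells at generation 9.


aₙ = a₁·r^(n-1)
= 14×3^8
= 14×6561
= 91854

a_9 = 91854


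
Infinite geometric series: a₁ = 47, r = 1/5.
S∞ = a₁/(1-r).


S∞ = a₁/(1-r) = 47/(1 - 1/5)
= 47/(4/5)
= 235/4

S∞ = 235/4


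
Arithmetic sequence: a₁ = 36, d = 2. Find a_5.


aₙ = a₁ + (n-1)d
= 36 + (5-1)×2
= 36 + 8
= 44

a_5 = 44


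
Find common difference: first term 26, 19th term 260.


d = (aₙ - a₁)/(n-1)
= (260 - 26)/(19-1)
= 234/18 = 13

d = 13


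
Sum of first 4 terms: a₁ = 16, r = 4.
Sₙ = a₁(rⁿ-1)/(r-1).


Sₙ = 16×(4^4 - 1)/(4 - 1)
= 16×(256 - 1)/3
= 16×255/3
= 1360

S_4 = 1360


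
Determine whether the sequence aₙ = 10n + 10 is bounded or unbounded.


aₙ = 10n + 10 → as n→∞, aₙ→∞
No finite upper bound exists
The sequence is UNBOUNDED

Unbounded (aₙ → ∞ as n → ∞)


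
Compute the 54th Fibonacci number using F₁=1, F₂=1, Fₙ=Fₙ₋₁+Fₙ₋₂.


Fibonacci sequence: 1, 1, 2, 3, 5, 8, 13, 21, 34, 55, 89, ...
F(54) = 86267571272

F(54) = 86267571272


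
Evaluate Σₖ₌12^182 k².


Σₖ₌12^182 k² = Σₖ₌₁^182 k² − Σₖ₌₁^11 k²
= 182·183·365/6 − 11·12·23/6
= 2026115 − 506 = 2025609

Σk² = 2025609


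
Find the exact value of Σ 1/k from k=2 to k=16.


Σₖ₌2^16 1/k = 1/2 + 1/3 + 1/4 + ... + 1/16
= 1715839/720720
≈ 2.3807

Sum = 1715839/720720 ≈ 2.3807


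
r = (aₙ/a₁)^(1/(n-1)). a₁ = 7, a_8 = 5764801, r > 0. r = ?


r^(n-1) = aₙ/a₁
r^7 = 5764801/7 = 823543
r = 823543^(1/7)
= 7

r = 7


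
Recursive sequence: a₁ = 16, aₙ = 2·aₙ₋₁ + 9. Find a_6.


Computing step by step:
a_1 = 16
a_2 = 41
a_3 = 91
a_4 = 191
a_5 = 391
a_6 = 791


a_6 = 791


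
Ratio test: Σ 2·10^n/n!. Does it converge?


aₙ = 2·10^n/n!
a_{n+1}/aₙ = 10^(n+1)/(n+1)! × n!/10^n  (constant 2 cancels)
= 10/(n+1)
L = lim(n→∞) 10/(n+1) = 0
L < 1 → series CONVERGES

Converges (ratio test: L = 0 < 1)


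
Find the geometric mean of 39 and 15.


GM = √(39×15) = √585 = 24.1868

GM = 24.1868


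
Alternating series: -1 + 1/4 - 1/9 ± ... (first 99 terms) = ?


S = -1 + 1/4 - 1/9 + 1/16 - 1/25 + 1/36 - 1/49 + 1/64 ± ...
= -0.8225
(Full series converges to -π²/12 ≈ -0.8225)

S_99 = -0.8225


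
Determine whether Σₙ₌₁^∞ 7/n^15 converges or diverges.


p-series test: Σ c/n^p converges if p > 1, diverges if p ≤ 1 (constant c > 0 doesn't affect convergence).
p = 15
15 > 1 → CONVERGES

Converges (p = 15 > 1)


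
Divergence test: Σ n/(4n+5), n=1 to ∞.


lim(n→∞) n/(4n+5) = 1/4 = 1/4  (divide numerator and denominator by n)
lim aₙ = 1/4 ≠ 0 → series DIVERGES

Diverges (lim aₙ = 1/4 ≠ 0)


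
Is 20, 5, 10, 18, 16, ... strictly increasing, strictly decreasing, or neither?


Differences: -15, 5, 8, -2
Difference at position 2 is +5 (> 0) but position 1 is -15 (< 0) — sequence both rises and falls
→ NOT monotonic

Not monotonic


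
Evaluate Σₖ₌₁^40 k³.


n(n+1)/2 = 40×41/2 = 820
Σk³ = 820² = 672400

Σk³ = 672400


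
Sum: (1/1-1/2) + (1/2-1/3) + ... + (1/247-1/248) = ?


Telescoping: adjacent terms cancel.
= 1/1 - 1/248
= 1 - 1/248 = 247/248

Sum = 247/248


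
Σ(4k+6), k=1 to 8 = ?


Σ(4k+6) = 4·Σk + 6·n
= 4·36 + 6·8
= 144 + 48 = 192

Σ = 192


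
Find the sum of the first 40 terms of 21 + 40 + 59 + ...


aₙ = 21 + (40-1)×19 = 762
Sₙ = n(a₁+aₙ)/2 = 40×(21+762)/2
= 40×783/2 = 15660

S_40 = 15660


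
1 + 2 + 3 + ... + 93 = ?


n(n+1)/2 = 93×94/2 = 8742/2 = 4371

Σk = 4371


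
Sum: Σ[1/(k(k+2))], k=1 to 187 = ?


1/(k(k+2)) = (1/2)·(1/k - 1/(k+2)) (partial fractions)
Telescoping: Σ = (1/2)·(1 + 1/2 - 1/188 - 1/189) = 52921/71064

Sum = 52921/71064


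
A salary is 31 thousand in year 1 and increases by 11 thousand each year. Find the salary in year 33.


aₙ = a₁ + (n-1)d
= 31 + (33-1)×11
= 31 + 352
= 383

a_33 = 383


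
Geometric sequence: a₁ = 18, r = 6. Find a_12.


aₙ = a₁·r^(n-1)
= 18×6^11
= 18×362797056
= 6530347008

a_12 = 6530347008


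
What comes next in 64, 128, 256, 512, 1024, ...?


Pattern: powers of 2: 2ⁿ
Terms: 64, 128, 256, 512, 1024
Next term = 2048

Next term = 2048


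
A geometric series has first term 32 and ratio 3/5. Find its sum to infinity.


S∞ = a₁/(1-r) = 32/(1 - 3/5)
= 32/(2/5)
= 80

S∞ = 80


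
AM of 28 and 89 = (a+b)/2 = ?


AM = (28 + 89)/2 = 117/2 = 58.5

AM = 58.5


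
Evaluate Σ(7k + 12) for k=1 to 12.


Σ(7k+12) = 7·Σk + 12·n
= 7·78 + 12·12
= 546 + 144 = 690

Σ = 690


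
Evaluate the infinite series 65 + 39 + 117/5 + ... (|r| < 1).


S∞ = a₁/(1-r) = 65/(1 - 3/5)
= 65/(2/5)
= 325/2

S∞ = 325/2


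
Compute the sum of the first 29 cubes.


n(n+1)/2 = 29×30/2 = 435
Σk³ = 435² = 189225

Σk³ = 189225


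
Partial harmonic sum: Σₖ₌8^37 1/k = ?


Σₖ₌8^37 1/k = 1/8 + 1/9 + 1/10 + ... + 1/37
= 111627652111399/69388720221600
≈ 1.6087

Sum = 111627652111399/69388720221600 ≈ 1.6087


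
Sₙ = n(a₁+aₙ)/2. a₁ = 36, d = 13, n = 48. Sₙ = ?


aₙ = 36 + (48-1)×13 = 647
Sₙ = n(a₁+aₙ)/2 = 48×(36+647)/2
= 48×683/2 = 16392

S_48 = 16392


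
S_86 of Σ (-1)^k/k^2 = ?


S = -1 + 1/4 - 1/9 + 1/16 - 1/25 + 1/36 - 1/49 + 1/64 ± ...
= -0.8224
(Full series converges to -π²/12 ≈ -0.8225)

S_86 = -0.8224


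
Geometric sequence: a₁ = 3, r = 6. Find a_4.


aₙ = a₁·r^(n-1)
= 3×6^3
= 3×216
= 648

a_4 = 648


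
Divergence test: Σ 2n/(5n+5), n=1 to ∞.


lim(n→∞) 2n/(5n+5) = 2/5 = 2/5  (divide numerator and denominator by n)
lim aₙ = 2/5 ≠ 0 → series DIVERGES

Diverges (lim aₙ = 2/5 ≠ 0)


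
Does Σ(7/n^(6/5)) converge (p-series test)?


p-series test: Σ c/n^p converges if p > 1, diverges if p ≤ 1 (constant c > 0 doesn't affect convergence).
p = 6/5
6/5 > 1 → CONVERGES

Converges (p = 6/5 > 1)


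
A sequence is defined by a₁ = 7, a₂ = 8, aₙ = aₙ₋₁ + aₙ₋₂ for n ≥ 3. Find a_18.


Computing iteratively: 7, 8, 15, 23, 38, 61, 99, 160, 259, 419, 678, 1097, ...
a_18 = 19685

a_18 = 19685


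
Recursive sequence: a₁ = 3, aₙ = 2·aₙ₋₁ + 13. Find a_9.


Computing step by step:
a_1 = 3
a_2 = 19
a_3 = 51
a_4 = 115
a_5 = 243
a_6 = 499
a_7 = 1011
a_8 = 2035
a_9 = 4083


a_9 = 4083


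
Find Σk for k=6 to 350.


Σₖ₌6^350 k = Σₖ₌₁^350 k − Σₖ₌₁^5 k
= 350·351/2 − 5·6/2
= 61425 − 15 = 61410

Σk = 61410


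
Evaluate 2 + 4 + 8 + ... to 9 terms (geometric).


Sₙ = 2×(2^9 - 1)/(2 - 1)
= 2×(512 - 1)/1
= 2×511/1
= 1022

S_9 = 1022


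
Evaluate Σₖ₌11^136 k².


Σₖ₌11^136 k² = Σₖ₌₁^136 k² − Σₖ₌₁^10 k²
= 136·137·273/6 − 10·11·21/6
= 847756 − 385 = 847371

Σk² = 847371


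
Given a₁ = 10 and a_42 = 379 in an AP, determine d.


d = (aₙ - a₁)/(n-1)
= (379 - 10)/(42-1)
= 369/41 = 9

d = 9


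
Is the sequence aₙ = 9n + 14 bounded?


aₙ = 9n + 14 → as n→∞, aₙ→∞
No finite upper bound exists
The sequence is UNBOUNDED

Unbounded (aₙ → ∞ as n → ∞)


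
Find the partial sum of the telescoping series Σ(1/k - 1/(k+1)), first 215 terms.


Telescoping: adjacent terms cancel.
= 1/1 - 1/216
= 1 - 1/216 = 215/216

Sum = 215/216


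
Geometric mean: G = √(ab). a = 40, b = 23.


GM = √(40×23) = √920 = 30.3315

GM = 30.3315


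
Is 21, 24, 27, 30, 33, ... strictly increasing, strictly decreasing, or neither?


Differences: 3, 3, 3, 3
All differences > 0 → strictly INCREASING

Monotonically increasing


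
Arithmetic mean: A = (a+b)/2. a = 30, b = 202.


AM = (30 + 202)/2 = 232/2 = 116

AM = 116


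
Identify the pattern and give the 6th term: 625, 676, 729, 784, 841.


Pattern: perfect squares: n²
Terms: 625, 676, 729, 784, 841
Next term = 900

Next term = 900


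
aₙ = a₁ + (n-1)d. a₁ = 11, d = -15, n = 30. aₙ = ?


aₙ = a₁ + (n-1)d
= 11 + (30-1)×-15
= 11 - 435
= -424

a_30 = -424


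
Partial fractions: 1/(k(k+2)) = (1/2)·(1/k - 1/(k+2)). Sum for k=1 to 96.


1/(k(k+2)) = (1/2)·(1/k - 1/(k+2)) (partial fractions)
Telescoping: Σ = (1/2)·(1 + 1/2 - 1/97 - 1/98) = 3516/4753

Sum = 3516/4753


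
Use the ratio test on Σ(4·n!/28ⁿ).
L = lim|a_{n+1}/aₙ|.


aₙ = 4·n!/28^n
a_{n+1}/aₙ = (n+1)!/28^(n+1) × 28^n/n!  (constant 4 cancels)
= (n+1)/28
L = lim(n→∞) (n+1)/28 = ∞
L > 1 → series DIVERGES

Diverges (ratio test: L = ∞ > 1)


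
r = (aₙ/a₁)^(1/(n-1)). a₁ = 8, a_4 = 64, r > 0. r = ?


r^(n-1) = aₙ/a₁
r^3 = 64/8 = 8
r = 8^(1/3)
= 2

r = 2


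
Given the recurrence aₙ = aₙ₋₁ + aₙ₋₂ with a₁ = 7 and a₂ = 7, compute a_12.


Computing iteratively: 7, 7, 14, 21, 35, 56, 91, 147, 238, 385, 623, 1008
a_12 = 1008

a_12 = 1008


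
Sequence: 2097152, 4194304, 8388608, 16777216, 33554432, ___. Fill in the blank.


Pattern: powers of 2: 2ⁿ
Terms: 2097152, 4194304, 8388608, 16777216, 33554432
Next term = 67108864

Next term = 67108864


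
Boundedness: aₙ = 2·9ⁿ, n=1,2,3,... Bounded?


aₙ = 2·9ⁿ → as n→∞, aₙ→∞ (since base 9 > 1)
No finite upper bound exists
The sequence is UNBOUNDED

Unbounded (aₙ → ∞ as n → ∞)


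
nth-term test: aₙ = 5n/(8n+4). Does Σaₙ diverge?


lim(n→∞) 5n/(8n+4) = 5/8 = 5/8  (divide numerator and denominator by n)
lim aₙ = 5/8 ≠ 0 → series DIVERGES

Diverges (lim aₙ = 5/8 ≠ 0)


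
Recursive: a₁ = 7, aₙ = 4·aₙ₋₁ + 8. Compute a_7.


Computing step by step:
a_1 = 7
a_2 = 36
a_3 = 152
a_4 = 616
a_5 = 2472
a_6 = 9896
a_7 = 39592


a_7 = 39592


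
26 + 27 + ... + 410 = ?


Σₖ₌26^410 k = Σₖ₌₁^410 k − Σₖ₌₁^25 k
= 410·411/2 − 25·26/2
= 84255 − 325 = 83930

Σk = 83930


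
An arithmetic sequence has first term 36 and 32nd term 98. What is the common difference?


d = (aₙ - a₁)/(n-1)
= (98 - 36)/(32-1)
= 62/31 = 2

d = 2


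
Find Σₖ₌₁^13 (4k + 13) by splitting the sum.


Σ(4k+13) = 4·Σk + 13·n
= 4·91 + 13·13
= 364 + 169 = 533

Σ = 533


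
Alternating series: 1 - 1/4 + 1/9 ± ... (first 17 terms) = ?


S = 1 - 1/4 + 1/9 - 1/16 + 1/25 - 1/36 + 1/49 - 1/64 ± ...
= 0.8241
(Full series converges to +π²/12 ≈ +0.8225)

S_17 = 0.8241


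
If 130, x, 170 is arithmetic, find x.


AM = (130 + 170)/2 = 300/2 = 150

AM = 150


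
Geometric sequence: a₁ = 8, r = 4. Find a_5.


aₙ = a₁·r^(n-1)
= 8×4^4
= 8×256
= 2048

a_5 = 2048


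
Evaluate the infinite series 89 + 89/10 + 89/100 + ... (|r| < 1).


S∞ = a₁/(1-r) = 89/(1 - 1/10)
= 89/(9/10)
= 890/9

S∞ = 890/9


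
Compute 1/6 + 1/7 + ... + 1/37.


Σₖ₌6^37 1/k = 1/6 + 1/7 + 1/8 + ... + 1/37
= 931735791926593/485721041551200
≈ 1.9183

Sum = 931735791926593/485721041551200 ≈ 1.9183


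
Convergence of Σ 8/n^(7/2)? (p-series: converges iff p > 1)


p-series test: Σ c/n^p converges if p > 1, diverges if p ≤ 1 (constant c > 0 doesn't affect convergence).
p = 7/2
7/2 > 1 → CONVERGES

Converges (p = 7/2 > 1)


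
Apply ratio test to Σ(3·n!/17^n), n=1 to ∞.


aₙ = 3·n!/17^n
a_{n+1}/aₙ = (n+1)!/17^(n+1) × 17^n/n!  (constant 3 cancels)
= (n+1)/17
L = lim(n→∞) (n+1)/17 = ∞
L > 1 → series DIVERGES

Diverges (ratio test: L = ∞ > 1)


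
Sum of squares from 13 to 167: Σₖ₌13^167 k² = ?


Σₖ₌13^167 k² = Σₖ₌₁^167 k² − Σₖ₌₁^12 k²
= 167·168·335/6 − 12·13·25/6
= 1566460 − 650 = 1565810

Σk² = 1565810


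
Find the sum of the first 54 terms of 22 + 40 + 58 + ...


aₙ = 22 + (54-1)×18 = 976
Sₙ = n(a₁+aₙ)/2 = 54×(22+976)/2
= 54×998/2 = 26946

S_54 = 26946


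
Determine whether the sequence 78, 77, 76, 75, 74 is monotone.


Differences: -1, -1, -1, -1
All differences < 0 → strictly DECREASING

Monotonically decreasing


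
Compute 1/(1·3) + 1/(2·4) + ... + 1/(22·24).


1/(k(k+2)) = (1/2)·(1/k - 1/(k+2)) (partial fractions)
Telescoping: Σ = (1/2)·(1 + 1/2 - 1/23 - 1/24) = 781/1104

Sum = 781/1104


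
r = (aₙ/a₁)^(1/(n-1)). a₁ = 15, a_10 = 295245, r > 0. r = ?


r^(n-1) = aₙ/a₁
r^9 = 295245/15 = 19683
r = 19683^(1/9)
= 3

r = 3


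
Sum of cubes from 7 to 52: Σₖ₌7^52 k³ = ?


Σₖ₌7^52 k³ = [52·53/2]² − [6·7/2]²
= 1898884 − 441 = 1898443

Σk³ = 1898443


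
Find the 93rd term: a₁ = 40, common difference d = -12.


aₙ = a₁ + (n-1)d
= 40 + (93-1)×-12
= 40 - 1104
= -1064

a_93 = -1064


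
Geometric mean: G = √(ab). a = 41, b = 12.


GM = √(41×12) = √492 = 22.1811

GM = 22.1811


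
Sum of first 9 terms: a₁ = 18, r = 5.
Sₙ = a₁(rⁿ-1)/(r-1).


Sₙ = 18×(5^9 - 1)/(5 - 1)
= 18×(1953125 - 1)/4
= 18×1953124/4
= 8789058

S_9 = 8789058


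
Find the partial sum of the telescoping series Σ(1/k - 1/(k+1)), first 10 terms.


Telescoping: adjacent terms cancel.
= 1/1 - 1/11
= 1 - 1/11 = 10/11

Sum = 10/11


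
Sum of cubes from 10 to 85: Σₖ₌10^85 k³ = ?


Σₖ₌10^85 k³ = [85·86/2]² − [9·10/2]²
= 13359025 − 2025 = 13357000

Σk³ = 13357000


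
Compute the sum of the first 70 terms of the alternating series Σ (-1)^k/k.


S = -1 + 1/2 - 1/3 + 1/4 - 1/5 + 1/6 - 1/7 + 1/8 ± ...
= -0.6861
(Full series converges to -ln(2) ≈ -0.6931)

S_70 = -0.6861


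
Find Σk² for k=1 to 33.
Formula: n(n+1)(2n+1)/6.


n = 33
n(n+1)(2n+1)/6 = 33×34×67/6
= 75174/6 = 12529

Σk² = 12529


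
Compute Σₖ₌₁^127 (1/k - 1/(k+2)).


Telescoping with gap 2: two head and two tail terms survive.
= (1 + 1/2) - (1/128 + 1/129)
= 3/2 - 1/128 - 1/129 = 24511/16512

Sum = 24511/16512


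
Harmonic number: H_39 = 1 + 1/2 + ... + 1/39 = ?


H_39 = 1/1 + 1/2 + 1/3 + ... + 1/39
= 2066035355155033/485721041551200
≈ 4.2535

H_39 = 2066035355155033/485721041551200 ≈ 4.2535


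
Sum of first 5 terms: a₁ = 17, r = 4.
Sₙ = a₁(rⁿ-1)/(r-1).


Sₙ = 17×(4^5 - 1)/(4 - 1)
= 17×(1024 - 1)/3
= 17×1023/3
= 5797

S_5 = 5797


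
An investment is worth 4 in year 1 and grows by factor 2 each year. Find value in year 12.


aₙ = a₁·r^(n-1)
= 4×2^11
= 4×2048
= 8192

a_12 = 8192


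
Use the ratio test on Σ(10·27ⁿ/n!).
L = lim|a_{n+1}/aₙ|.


aₙ = 10·27^n/n!
a_{n+1}/aₙ = 27^(n+1)/(n+1)! × n!/27^n  (constant 10 cancels)
= 27/(n+1)
L = lim(n→∞) 27/(n+1) = 0
L < 1 → series CONVERGES

Converges (ratio test: L = 0 < 1)


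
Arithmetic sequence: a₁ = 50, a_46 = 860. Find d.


d = (aₙ - a₁)/(n-1)
= (860 - 50)/(46-1)
= 810/45 = 18

d = 18


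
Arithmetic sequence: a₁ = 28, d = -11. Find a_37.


aₙ = a₁ + (n-1)d
= 28 + (37-1)×-11
= 28 - 396
= -368

a_37 = -368


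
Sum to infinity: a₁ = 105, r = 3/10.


S∞ = a₁/(1-r) = 105/(1 - 3/10)
= 105/(7/10)
= 150

S∞ = 150


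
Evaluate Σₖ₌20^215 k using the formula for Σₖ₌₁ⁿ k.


Σₖ₌20^215 k = Σₖ₌₁^215 k − Σₖ₌₁^19 k
= 215·216/2 − 19·20/2
= 23220 − 190 = 23030

Σk = 23030


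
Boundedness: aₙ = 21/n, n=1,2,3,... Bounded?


a₁ = 21, a₂ = 21/2, a₃ = 21/3, ...
0 < aₙ ≤ 21 for all n ≥ 1
Lower bound: 0, Upper bound: 21
The sequence IS bounded

Bounded (0 < aₙ ≤ 21)


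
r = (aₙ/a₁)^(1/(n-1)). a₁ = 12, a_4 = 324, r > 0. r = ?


r^(n-1) = aₙ/a₁
r^3 = 324/12 = 27
r = 27^(1/3)
= 3

r = 3


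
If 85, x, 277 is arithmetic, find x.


AM = (85 + 277)/2 = 362/2 = 181

AM = 181


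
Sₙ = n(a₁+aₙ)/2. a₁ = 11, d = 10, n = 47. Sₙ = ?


aₙ = 11 + (47-1)×10 = 471
Sₙ = n(a₁+aₙ)/2 = 47×(11+471)/2
= 47×482/2 = 11327

S_47 = 11327


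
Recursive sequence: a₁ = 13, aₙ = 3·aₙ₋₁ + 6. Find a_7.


Computing step by step:
a_1 = 13
a_2 = 45
a_3 = 141
a_4 = 429
a_5 = 1293
a_6 = 3885
a_7 = 11661


a_7 = 11661


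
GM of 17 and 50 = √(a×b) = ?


GM = √(17×50) = √850 = 29.1548

GM = 29.1548


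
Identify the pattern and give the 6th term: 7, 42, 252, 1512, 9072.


Pattern: geometric (r=6)
Terms: 7, 42, 252, 1512, 9072
Next term = 54432

Next term = 54432


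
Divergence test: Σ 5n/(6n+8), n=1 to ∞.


lim(n→∞) 5n/(6n+8) = 5/6 = 5/6  (divide numerator and denominator by n)
lim aₙ = 5/6 ≠ 0 → series DIVERGES

Diverges (lim aₙ = 5/6 ≠ 0)


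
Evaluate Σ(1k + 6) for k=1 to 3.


Σ(1k+6) = 1·Σk + 6·n
= 1·6 + 6·3
= 6 + 18 = 24

Σ = 24


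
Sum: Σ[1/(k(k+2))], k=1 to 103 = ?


1/(k(k+2)) = (1/2)·(1/k - 1/(k+2)) (partial fractions)
Telescoping: Σ = (1/2)·(1 + 1/2 - 1/104 - 1/105) = 16171/21840

Sum = 16171/21840


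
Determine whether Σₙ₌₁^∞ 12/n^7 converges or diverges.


p-series test: Σ c/n^p converges if p > 1, diverges if p ≤ 1 (constant c > 0 doesn't affect convergence).
p = 7
7 > 1 → CONVERGES

Converges (p = 7 > 1)


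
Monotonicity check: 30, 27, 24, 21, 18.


Differences: -3, -3, -3, -3
All differences < 0 → strictly DECREASING

Monotonically decreasing


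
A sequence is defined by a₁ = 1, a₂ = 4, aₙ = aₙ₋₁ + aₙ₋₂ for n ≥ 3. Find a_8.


Computing iteratively: 1, 4, 5, 9, 14, 23, 37, 60
a_8 = 60

a_8 = 60


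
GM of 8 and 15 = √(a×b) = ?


GM = √(8×15) = √120 = 10.9545

GM = 10.9545


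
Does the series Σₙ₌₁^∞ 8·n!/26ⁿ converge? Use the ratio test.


aₙ = 8·n!/26^n
a_{n+1}/aₙ = (n+1)!/26^(n+1) × 26^n/n!  (constant 8 cancels)
= (n+1)/26
L = lim(n→∞) (n+1)/26 = ∞
L > 1 → series DIVERGES

Diverges (ratio test: L = ∞ > 1)


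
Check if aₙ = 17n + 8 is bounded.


aₙ = 17n + 8 → as n→∞, aₙ→∞
No finite upper bound exists
The sequence is UNBOUNDED

Unbounded (aₙ → ∞ as n → ∞)


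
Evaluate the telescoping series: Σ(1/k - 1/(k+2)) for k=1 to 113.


Telescoping with gap 2: two head and two tail terms survive.
= (1 + 1/2) - (1/114 + 1/115)
= 3/2 - 1/114 - 1/115 = 9718/6555

Sum = 9718/6555


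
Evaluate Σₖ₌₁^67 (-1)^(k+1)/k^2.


S = 1 - 1/4 + 1/9 - 1/16 + 1/25 - 1/36 + 1/49 - 1/64 ± ...
= 0.8226
(Full series converges to +π²/12 ≈ +0.8225)

S_67 = 0.8226


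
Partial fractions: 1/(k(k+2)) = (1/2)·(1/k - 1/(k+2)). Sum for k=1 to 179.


1/(k(k+2)) = (1/2)·(1/k - 1/(k+2)) (partial fractions)
Telescoping: Σ = (1/2)·(1 + 1/2 - 1/180 - 1/181) = 48509/65160

Sum = 48509/65160


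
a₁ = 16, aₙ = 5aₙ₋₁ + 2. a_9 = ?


Computing step by step:
a_1 = 16
a_2 = 82
a_3 = 412
a_4 = 2062
a_5 = 10312
a_6 = 51562
a_7 = 257812
a_8 = 1289062
a_9 = 6445312


a_9 = 6445312


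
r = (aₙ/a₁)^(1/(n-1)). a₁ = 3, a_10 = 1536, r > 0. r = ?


r^(n-1) = aₙ/a₁
r^9 = 1536/3 = 512
r = 512^(1/9)
= 2

r = 2


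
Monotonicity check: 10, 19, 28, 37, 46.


Differences: 9, 9, 9, 9
All differences > 0 → strictly INCREASING

Monotonically increasing


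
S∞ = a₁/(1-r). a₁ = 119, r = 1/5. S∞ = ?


S∞ = a₁/(1-r) = 119/(1 - 1/5)
= 119/(4/5)
= 595/4

S∞ = 595/4


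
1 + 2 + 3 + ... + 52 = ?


n(n+1)/2 = 52×53/2 = 2756/2 = 1378

Σk = 1378


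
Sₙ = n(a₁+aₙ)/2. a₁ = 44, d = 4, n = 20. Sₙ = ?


aₙ = 44 + (20-1)×4 = 120
Sₙ = n(a₁+aₙ)/2 = 20×(44+120)/2
= 20×164/2 = 1640

S_20 = 1640


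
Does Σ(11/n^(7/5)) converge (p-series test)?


p-series test: Σ c/n^p converges if p > 1, diverges if p ≤ 1 (constant c > 0 doesn't affect convergence).
p = 7/5
7/5 > 1 → CONVERGES

Converges (p = 7/5 > 1)


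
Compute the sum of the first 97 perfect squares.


n = 97
n(n+1)(2n+1)/6 = 97×98×195/6
= 1853670/6 = 308945

Σk² = 308945


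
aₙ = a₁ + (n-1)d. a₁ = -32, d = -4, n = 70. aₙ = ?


aₙ = a₁ + (n-1)d
= -32 + (70-1)×-4
= -32 - 276
= -308

a_70 = -308


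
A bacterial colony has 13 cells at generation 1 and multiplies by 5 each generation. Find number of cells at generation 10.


aₙ = a₁·r^(n-1)
= 13×5^9
= 13×1953125
= 25390625

a_10 = 25390625


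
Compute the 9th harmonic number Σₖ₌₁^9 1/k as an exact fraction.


H_9 = 1/1 + 1/2 + 1/3 + 1/4 + 1/5 + 1/6 + 1/7 + 1/8 + 1/9
= 7129/2520
≈ 2.829

H_9 = 7129/2520 ≈ 2.829


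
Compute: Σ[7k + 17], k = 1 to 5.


Σ(7k+17) = 7·Σk + 17·n
= 7·15 + 17·5
= 105 + 85 = 190

Σ = 190


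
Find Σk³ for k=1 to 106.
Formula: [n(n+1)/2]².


n(n+1)/2 = 106×107/2 = 5671
Σk³ = 5671² = 32160241

Σk³ = 32160241


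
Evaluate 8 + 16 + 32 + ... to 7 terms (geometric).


Sₙ = 8×(2^7 - 1)/(2 - 1)
= 8×(128 - 1)/1
= 8×127/1
= 1016

S_7 = 1016


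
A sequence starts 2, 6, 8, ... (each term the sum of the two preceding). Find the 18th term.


Computing iteratively: 2, 6, 8, 14, 22, 36, 58, 94, 152, 246, 398, 644, ...
a_18 = 11556

a_18 = 11556


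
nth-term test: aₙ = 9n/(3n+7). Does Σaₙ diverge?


lim(n→∞) 9n/(3n+7) = 9/3 = 3  (divide numerator and denominator by n)
lim aₙ = 3 ≠ 0 → series DIVERGES

Diverges (lim aₙ = 3 ≠ 0)


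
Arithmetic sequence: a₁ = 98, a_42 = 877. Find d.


d = (aₙ - a₁)/(n-1)
= (877 - 98)/(42-1)
= 779/41 = 19

d = 19


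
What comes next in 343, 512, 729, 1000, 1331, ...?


Pattern: perfect cubes: n³
Terms: 343, 512, 729, 1000, 1331
Next term = 1728

Next term = 1728


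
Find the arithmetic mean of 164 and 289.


AM = (164 + 289)/2 = 453/2 = 226.5

AM = 226.5


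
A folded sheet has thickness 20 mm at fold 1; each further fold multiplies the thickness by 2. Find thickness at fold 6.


aₙ = a₁·r^(n-1)
= 20×2^5
= 20×32
= 640

a_6 = 640


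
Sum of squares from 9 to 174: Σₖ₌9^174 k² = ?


Σₖ₌9^174 k² = Σₖ₌₁^174 k² − Σₖ₌₁^8 k²
= 174·175·349/6 − 8·9·17/6
= 1771175 − 204 = 1770971

Σk² = 1770971


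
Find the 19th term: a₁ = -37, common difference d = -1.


aₙ = a₁ + (n-1)d
= -37 + (19-1)×-1
= -37 - 18
= -55

a_19 = -55


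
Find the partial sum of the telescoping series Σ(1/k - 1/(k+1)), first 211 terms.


Telescoping: adjacent terms cancel.
= 1/1 - 1/212
= 1 - 1/212 = 211/212

Sum = 211/212


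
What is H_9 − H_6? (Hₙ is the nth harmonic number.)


Σₖ₌7^9 1/k = 1/7 + 1/8 + 1/9
= 191/504
≈ 0.379

Sum = 191/504 ≈ 0.379


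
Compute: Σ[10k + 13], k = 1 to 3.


Σ(10k+13) = 10·Σk + 13·n
= 10·6 + 13·3
= 60 + 39 = 99

Σ = 99


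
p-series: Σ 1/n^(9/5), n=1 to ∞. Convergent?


p-series test: Σ c/n^p converges if p > 1, diverges if p ≤ 1 (constant c > 0 doesn't affect convergence).
p = 9/5
9/5 > 1 → CONVERGES

Converges (p = 9/5 > 1)


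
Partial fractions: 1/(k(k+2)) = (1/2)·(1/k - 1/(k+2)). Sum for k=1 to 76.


1/(k(k+2)) = (1/2)·(1/k - 1/(k+2)) (partial fractions)
Telescoping: Σ = (1/2)·(1 + 1/2 - 1/77 - 1/78) = 4427/6006

Sum = 4427/6006


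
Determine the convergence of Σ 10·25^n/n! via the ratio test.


aₙ = 10·25^n/n!
a_{n+1}/aₙ = 25^(n+1)/(n+1)! × n!/25^n  (constant 10 cancels)
= 25/(n+1)
L = lim(n→∞) 25/(n+1) = 0
L < 1 → series CONVERGES

Converges (ratio test: L = 0 < 1)


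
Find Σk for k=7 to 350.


Σₖ₌7^350 k = Σₖ₌₁^350 k − Σₖ₌₁^6 k
= 350·351/2 − 6·7/2
= 61425 − 21 = 61404

Σk = 61404


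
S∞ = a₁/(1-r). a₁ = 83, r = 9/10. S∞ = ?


S∞ = a₁/(1-r) = 83/(1 - 9/10)
= 83/(1/10)
= 830

S∞ = 830


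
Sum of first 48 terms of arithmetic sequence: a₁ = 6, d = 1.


aₙ = 6 + (48-1)×1 = 53
Sₙ = n(a₁+aₙ)/2 = 48×(6+53)/2
= 48×59/2 = 1416

S_48 = 1416


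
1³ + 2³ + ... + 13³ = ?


n(n+1)/2 = 13×14/2 = 91
Σk³ = 91² = 8281

Σk³ = 8281


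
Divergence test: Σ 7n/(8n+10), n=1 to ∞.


lim(n→∞) 7n/(8n+10) = 7/8 = 7/8  (divide numerator and denominator by n)
lim aₙ = 7/8 ≠ 0 → series DIVERGES

Diverges (lim aₙ = 7/8 ≠ 0)


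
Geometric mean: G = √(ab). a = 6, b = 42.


GM = √(6×42) = √252 = 15.8745

GM = 15.8745


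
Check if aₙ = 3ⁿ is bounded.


aₙ = 3ⁿ → as n→∞, aₙ→∞ (since base 3 > 1)
No finite upper bound exists
The sequence is UNBOUNDED

Unbounded (aₙ → ∞ as n → ∞)


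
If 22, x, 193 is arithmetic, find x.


AM = (22 + 193)/2 = 215/2 = 107.5

AM = 107.5


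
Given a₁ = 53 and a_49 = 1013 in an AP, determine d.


d = (aₙ - a₁)/(n-1)
= (1013 - 53)/(49-1)
= 960/48 = 20

d = 20


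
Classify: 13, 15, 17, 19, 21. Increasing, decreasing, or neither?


Differences: 2, 2, 2, 2
All differences > 0 → strictly INCREASING

Monotonically increasing


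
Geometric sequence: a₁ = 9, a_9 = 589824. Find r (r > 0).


r^(n-1) = aₙ/a₁
r^8 = 589824/9 = 65536
r = 65536^(1/8)
= ±4; taking r > 0 gives r = 4

r = 4


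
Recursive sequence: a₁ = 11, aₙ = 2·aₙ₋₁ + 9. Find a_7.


Computing step by step:
a_1 = 11
a_2 = 31
a_3 = 71
a_4 = 151
a_5 = 311
a_6 = 631
a_7 = 1271


a_7 = 1271


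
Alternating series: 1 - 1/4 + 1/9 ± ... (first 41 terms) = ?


S = 1 - 1/4 + 1/9 - 1/16 + 1/25 - 1/36 + 1/49 - 1/64 ± ...
= 0.8228
(Full series converges to +π²/12 ≈ +0.8225)

S_41 = 0.8228


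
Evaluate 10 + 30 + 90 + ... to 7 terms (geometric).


Sₙ = 10×(3^7 - 1)/(3 - 1)
= 10×(2187 - 1)/2
= 10×2186/2
= 10930

S_7 = 10930


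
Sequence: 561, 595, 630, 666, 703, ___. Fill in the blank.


Pattern: triangular numbers: n(n+1)/2
Terms: 561, 595, 630, 666, 703
Next term = 741

Next term = 741


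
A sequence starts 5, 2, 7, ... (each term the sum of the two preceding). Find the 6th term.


Computing iteratively: 5, 2, 7, 9, 16, 25
a_6 = 25

a_6 = 25


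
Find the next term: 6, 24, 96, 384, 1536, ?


Pattern: geometric (r=4)
Terms: 6, 24, 96, 384, 1536
Next term = 6144

Next term = 6144


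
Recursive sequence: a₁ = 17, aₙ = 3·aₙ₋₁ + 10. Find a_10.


Computing step by step:
a_1 = 17
a_2 = 61
a_3 = 193
a_4 = 589
a_5 = 1777
a_6 = 5341
a_7 = 16033
a_8 = 48109
a_9 = 144337
a_10 = 433021


a_10 = 433021


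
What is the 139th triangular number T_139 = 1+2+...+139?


n(n+1)/2 = 139×140/2 = 19460/2 = 9730

Σk = 9730


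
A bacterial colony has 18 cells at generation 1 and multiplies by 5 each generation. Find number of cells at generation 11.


aₙ = a₁·r^(n-1)
= 18×5^10
= 18×9765625
= 175781250

a_11 = 175781250


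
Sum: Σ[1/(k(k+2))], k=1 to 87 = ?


1/(k(k+2)) = (1/2)·(1/k - 1/(k+2)) (partial fractions)
Telescoping: Σ = (1/2)·(1 + 1/2 - 1/88 - 1/89) = 11571/15664

Sum = 11571/15664


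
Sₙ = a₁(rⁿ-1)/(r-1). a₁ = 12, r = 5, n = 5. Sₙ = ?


Sₙ = 12×(5^5 - 1)/(5 - 1)
= 12×(3125 - 1)/4
= 12×3124/4
= 9372

S_5 = 9372


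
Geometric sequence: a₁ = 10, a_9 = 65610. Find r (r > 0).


r^(n-1) = aₙ/a₁
r^8 = 65610/10 = 6561
r = 6561^(1/8)
= ±3; taking r > 0 gives r = 3

r = 3


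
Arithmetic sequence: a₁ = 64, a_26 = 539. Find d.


d = (aₙ - a₁)/(n-1)
= (539 - 64)/(26-1)
= 475/25 = 19

d = 19


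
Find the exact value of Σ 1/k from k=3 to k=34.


Σₖ₌3^34 1/k = 1/3 + 1/4 + 1/5 + ... + 1/34
= 34370802258349/13127595717600
≈ 2.6182

Sum = 34370802258349/13127595717600 ≈ 2.6182


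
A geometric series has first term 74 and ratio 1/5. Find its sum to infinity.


S∞ = a₁/(1-r) = 74/(1 - 1/5)
= 74/(4/5)
= 185/2

S∞ = 185/2


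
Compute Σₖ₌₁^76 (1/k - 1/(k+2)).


Telescoping with gap 2: two head and two tail terms survive.
= (1 + 1/2) - (1/77 + 1/78)
= 3/2 - 1/77 - 1/78 = 4427/3003

Sum = 4427/3003


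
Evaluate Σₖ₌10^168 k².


Σₖ₌10^168 k² = Σₖ₌₁^168 k² − Σₖ₌₁^9 k²
= 168·169·337/6 − 9·10·19/6
= 1594684 − 285 = 1594399

Σk² = 1594399


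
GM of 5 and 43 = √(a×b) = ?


GM = √(5×43) = √215 = 14.6629

GM = 14.6629


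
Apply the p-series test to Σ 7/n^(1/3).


p-series test: Σ c/n^p converges if p > 1, diverges if p ≤ 1 (constant c > 0 doesn't affect convergence).
p = 1/3
1/3 ≤ 1 → DIVERGES

Diverges (p = 1/3 ≤ 1)


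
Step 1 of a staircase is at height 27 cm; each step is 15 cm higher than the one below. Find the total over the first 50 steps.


aₙ = 27 + (50-1)×15 = 762
Sₙ = n(a₁+aₙ)/2 = 50×(27+762)/2
= 50×789/2 = 19725

S_50 = 19725


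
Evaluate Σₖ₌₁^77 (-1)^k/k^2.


S = -1 + 1/4 - 1/9 + 1/16 - 1/25 + 1/36 - 1/49 + 1/64 ± ...
= -0.8226
(Full series converges to -π²/12 ≈ -0.8225)

S_77 = -0.8226


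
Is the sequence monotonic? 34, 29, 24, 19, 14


Differences: -5, -5, -5, -5
All differences < 0 → strictly DECREASING

Monotonically decreasing


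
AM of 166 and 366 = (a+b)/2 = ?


AM = (166 + 366)/2 = 532/2 = 266

AM = 266


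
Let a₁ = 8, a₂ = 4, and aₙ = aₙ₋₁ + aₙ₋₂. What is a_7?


Computing iteratively: 8, 4, 12, 16, 28, 44, 72
a_7 = 72

a_7 = 72


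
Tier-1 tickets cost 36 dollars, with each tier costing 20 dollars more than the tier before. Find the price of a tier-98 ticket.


aₙ = a₁ + (n-1)d
= 36 + (98-1)×20
= 36 + 1940
= 1976

a_98 = 1976


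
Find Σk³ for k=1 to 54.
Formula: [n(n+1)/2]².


n(n+1)/2 = 54×55/2 = 1485
Σk³ = 1485² = 2205225

Σk³ = 2205225


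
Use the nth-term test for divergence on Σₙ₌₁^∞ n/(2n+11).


lim(n→∞) n/(2n+11) = 1/2 = 1/2  (divide numerator and denominator by n)
lim aₙ = 1/2 ≠ 0 → series DIVERGES

Diverges (lim aₙ = 1/2 ≠ 0)


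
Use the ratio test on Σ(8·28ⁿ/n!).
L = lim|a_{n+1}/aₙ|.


aₙ = 8·28^n/n!
a_{n+1}/aₙ = 28^(n+1)/(n+1)! × n!/28^n  (constant 8 cancels)
= 28/(n+1)
L = lim(n→∞) 28/(n+1) = 0
L < 1 → series CONVERGES

Converges (ratio test: L = 0 < 1)
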